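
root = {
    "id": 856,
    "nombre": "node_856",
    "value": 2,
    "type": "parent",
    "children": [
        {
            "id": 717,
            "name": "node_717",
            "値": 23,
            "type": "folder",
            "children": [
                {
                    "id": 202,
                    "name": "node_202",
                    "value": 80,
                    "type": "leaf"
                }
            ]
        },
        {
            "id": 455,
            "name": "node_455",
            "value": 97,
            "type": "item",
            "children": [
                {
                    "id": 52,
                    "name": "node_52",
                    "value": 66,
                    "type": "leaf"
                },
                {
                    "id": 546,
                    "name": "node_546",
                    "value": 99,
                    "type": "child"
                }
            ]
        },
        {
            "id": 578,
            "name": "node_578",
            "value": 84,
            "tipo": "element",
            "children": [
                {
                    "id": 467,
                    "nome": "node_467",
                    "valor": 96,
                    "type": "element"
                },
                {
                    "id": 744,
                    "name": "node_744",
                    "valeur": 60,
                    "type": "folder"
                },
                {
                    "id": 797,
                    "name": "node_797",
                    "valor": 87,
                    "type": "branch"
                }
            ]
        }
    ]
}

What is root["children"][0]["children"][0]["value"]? 80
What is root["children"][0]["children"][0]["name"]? "node_202"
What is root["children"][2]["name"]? "node_578"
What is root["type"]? "parent"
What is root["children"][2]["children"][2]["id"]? 797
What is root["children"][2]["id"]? 578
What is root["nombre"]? "node_856"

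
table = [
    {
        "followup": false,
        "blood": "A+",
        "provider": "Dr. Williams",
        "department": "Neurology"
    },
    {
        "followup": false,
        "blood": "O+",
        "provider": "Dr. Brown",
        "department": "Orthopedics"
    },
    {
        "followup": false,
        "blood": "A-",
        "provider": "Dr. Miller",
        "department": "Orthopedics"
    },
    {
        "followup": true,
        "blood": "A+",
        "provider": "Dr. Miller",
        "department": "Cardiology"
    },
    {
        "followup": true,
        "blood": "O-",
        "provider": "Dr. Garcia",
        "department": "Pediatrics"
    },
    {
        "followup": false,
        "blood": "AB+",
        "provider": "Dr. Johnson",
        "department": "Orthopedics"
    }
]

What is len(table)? 6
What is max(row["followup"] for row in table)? True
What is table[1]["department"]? "Orthopedics"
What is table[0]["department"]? "Neurology"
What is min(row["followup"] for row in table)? False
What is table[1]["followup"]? False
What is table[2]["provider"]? "Dr. Miller"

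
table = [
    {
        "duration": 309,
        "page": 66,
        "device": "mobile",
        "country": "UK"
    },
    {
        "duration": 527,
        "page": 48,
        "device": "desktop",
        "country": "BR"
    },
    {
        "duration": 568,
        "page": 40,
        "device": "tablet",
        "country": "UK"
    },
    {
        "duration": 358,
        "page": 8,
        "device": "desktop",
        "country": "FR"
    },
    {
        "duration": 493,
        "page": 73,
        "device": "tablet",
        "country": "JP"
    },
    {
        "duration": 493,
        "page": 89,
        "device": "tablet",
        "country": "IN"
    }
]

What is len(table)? 6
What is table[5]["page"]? 89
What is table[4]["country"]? "JP"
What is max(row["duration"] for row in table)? 568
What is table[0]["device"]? "mobile"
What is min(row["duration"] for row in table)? 309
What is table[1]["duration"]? 527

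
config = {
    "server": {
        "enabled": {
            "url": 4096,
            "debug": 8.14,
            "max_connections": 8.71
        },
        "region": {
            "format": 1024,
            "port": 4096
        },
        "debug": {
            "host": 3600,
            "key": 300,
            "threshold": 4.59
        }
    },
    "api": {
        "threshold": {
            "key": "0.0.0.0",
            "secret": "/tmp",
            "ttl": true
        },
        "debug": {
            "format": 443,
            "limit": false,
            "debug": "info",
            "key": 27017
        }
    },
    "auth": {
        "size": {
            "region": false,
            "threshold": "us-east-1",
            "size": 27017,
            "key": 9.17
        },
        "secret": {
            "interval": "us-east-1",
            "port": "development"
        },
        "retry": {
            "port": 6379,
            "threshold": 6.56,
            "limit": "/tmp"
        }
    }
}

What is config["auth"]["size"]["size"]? 27017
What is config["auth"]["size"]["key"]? 9.17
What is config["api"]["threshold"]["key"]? "0.0.0.0"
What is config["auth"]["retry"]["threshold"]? 6.56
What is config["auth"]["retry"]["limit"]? "/tmp"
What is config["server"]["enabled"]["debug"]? 8.14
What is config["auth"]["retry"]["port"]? 6379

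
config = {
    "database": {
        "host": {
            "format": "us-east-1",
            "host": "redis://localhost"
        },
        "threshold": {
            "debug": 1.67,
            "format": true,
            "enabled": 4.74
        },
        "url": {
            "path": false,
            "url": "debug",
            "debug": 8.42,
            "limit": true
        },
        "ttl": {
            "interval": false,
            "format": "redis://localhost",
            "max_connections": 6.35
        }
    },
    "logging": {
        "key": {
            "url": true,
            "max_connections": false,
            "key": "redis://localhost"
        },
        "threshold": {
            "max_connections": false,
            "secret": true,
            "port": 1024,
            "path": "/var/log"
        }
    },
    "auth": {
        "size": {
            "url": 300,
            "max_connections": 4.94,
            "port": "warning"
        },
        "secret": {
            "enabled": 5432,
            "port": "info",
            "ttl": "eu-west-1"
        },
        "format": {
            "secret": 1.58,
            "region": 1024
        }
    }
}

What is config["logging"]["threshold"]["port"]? 1024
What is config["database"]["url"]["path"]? False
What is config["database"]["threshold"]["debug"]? 1.67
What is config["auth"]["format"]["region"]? 1024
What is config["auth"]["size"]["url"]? 300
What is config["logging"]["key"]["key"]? "redis://localhost"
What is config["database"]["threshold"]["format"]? True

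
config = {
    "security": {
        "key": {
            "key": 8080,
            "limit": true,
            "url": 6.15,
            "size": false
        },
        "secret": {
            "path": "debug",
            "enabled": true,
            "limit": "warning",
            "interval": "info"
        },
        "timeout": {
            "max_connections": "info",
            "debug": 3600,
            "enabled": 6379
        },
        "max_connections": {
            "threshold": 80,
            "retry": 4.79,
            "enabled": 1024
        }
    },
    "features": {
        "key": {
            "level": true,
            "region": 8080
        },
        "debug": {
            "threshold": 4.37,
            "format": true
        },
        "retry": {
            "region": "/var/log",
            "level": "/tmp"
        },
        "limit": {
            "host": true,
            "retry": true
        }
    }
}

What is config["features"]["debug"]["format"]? True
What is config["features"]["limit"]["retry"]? True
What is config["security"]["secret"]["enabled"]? True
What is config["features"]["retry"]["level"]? "/tmp"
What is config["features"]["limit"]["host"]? True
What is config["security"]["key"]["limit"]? True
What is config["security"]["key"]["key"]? 8080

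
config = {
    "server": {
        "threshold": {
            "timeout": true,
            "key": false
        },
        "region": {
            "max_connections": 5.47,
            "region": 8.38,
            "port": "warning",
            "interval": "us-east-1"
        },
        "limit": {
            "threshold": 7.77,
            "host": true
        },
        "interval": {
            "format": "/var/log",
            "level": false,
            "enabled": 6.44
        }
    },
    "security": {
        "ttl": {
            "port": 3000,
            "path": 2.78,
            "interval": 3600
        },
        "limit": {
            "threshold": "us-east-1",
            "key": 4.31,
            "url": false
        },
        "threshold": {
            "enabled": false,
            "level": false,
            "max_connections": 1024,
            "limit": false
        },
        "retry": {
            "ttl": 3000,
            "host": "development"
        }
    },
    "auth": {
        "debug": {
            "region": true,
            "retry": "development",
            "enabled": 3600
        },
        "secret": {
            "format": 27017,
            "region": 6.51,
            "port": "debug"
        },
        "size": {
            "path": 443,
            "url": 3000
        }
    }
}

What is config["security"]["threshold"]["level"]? False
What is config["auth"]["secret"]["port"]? "debug"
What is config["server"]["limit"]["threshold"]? 7.77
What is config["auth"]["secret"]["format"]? 27017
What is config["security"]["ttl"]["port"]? 3000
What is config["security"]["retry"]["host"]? "development"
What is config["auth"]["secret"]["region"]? 6.51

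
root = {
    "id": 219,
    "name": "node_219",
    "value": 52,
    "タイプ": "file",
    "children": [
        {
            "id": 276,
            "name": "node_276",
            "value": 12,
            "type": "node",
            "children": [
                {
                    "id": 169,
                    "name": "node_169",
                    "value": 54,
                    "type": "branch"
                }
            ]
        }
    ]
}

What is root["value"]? 52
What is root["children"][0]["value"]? 12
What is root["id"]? 219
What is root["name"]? "node_219"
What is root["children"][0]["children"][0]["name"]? "node_169"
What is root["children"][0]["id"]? 276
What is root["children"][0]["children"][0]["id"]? 169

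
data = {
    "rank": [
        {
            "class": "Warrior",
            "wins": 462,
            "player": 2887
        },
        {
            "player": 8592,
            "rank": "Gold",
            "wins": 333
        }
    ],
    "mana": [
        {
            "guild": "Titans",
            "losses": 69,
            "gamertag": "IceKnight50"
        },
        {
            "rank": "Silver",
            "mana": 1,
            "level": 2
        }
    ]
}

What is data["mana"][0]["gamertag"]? "IceKnight50"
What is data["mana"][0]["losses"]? 69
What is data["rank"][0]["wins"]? 462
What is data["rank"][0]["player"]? 2887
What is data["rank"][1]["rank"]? "Gold"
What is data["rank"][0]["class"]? "Warrior"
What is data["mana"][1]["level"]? 2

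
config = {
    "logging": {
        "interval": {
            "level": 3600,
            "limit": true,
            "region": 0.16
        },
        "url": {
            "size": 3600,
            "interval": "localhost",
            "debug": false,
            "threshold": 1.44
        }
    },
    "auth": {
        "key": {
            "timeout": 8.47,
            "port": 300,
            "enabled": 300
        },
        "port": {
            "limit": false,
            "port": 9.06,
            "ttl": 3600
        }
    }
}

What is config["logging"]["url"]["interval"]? "localhost"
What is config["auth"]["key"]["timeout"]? 8.47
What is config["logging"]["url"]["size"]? 3600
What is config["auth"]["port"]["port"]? 9.06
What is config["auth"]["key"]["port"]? 300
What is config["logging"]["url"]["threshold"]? 1.44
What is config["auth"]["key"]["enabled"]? 300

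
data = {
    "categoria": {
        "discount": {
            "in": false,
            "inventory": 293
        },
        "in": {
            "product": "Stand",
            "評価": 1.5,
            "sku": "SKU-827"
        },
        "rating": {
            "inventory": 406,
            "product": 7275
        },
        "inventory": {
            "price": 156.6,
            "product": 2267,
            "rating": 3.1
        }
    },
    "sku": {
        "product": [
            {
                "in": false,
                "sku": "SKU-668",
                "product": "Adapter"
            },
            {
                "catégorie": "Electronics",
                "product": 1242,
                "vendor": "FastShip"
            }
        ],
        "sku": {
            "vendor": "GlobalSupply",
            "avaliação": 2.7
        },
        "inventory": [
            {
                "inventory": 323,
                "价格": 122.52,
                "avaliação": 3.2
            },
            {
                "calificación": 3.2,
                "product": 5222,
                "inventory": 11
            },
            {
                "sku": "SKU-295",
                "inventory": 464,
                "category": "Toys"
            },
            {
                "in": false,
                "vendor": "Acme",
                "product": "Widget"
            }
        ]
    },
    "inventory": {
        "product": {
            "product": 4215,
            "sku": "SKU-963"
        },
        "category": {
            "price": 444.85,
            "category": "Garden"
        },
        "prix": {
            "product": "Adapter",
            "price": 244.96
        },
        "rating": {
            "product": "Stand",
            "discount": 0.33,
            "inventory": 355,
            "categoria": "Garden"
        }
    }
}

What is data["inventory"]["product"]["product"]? 4215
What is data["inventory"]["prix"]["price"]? 244.96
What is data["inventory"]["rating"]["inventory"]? 355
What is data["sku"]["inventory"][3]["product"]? "Widget"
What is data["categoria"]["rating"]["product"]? 7275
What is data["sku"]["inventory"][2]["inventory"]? 464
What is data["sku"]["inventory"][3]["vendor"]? "Acme"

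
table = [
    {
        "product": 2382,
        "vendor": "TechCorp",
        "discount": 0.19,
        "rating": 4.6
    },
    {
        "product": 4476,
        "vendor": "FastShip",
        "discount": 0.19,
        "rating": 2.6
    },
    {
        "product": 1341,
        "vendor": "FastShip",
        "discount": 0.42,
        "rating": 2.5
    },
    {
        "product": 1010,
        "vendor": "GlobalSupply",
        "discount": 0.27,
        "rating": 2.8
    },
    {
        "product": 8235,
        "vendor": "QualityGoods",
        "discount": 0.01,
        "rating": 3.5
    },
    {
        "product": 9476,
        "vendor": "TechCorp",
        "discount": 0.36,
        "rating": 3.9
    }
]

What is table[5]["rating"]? 3.9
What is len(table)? 6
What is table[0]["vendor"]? "TechCorp"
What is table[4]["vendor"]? "QualityGoods"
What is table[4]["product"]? 8235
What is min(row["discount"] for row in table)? 0.01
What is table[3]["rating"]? 2.8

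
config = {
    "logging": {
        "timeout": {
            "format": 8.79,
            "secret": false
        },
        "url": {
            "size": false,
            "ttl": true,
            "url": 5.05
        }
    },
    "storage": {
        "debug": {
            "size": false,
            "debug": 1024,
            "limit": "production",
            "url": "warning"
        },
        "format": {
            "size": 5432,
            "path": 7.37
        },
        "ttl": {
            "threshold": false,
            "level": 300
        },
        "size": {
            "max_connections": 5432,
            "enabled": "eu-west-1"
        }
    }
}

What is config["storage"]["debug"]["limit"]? "production"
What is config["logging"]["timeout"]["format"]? 8.79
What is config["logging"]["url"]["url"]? 5.05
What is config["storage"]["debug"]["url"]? "warning"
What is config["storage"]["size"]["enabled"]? "eu-west-1"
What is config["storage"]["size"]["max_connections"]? 5432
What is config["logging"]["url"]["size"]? False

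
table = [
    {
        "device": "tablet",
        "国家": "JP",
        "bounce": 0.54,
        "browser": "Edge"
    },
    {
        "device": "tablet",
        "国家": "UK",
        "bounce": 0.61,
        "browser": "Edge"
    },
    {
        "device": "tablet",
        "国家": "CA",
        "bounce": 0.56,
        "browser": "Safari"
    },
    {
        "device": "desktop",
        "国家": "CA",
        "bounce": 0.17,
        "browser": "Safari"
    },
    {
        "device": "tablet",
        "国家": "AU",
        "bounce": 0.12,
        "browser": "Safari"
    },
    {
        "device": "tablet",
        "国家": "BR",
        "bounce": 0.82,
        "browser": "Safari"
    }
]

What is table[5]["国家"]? "BR"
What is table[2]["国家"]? "CA"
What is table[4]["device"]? "tablet"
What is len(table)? 6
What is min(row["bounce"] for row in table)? 0.12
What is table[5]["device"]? "tablet"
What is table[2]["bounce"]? 0.56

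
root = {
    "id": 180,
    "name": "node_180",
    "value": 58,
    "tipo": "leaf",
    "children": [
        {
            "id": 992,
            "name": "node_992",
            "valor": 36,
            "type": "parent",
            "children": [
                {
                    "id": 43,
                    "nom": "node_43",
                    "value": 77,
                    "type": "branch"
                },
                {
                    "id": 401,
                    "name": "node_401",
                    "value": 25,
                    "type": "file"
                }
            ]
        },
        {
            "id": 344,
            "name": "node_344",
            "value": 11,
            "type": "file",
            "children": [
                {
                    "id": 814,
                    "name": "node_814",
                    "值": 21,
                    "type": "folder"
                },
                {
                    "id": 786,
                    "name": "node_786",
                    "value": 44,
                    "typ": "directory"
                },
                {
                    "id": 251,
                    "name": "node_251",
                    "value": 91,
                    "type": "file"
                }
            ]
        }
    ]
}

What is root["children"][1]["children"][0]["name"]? "node_814"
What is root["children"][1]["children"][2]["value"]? 91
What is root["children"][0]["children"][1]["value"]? 25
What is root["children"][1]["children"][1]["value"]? 44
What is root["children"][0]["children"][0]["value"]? 77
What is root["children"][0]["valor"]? 36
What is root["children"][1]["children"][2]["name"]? "node_251"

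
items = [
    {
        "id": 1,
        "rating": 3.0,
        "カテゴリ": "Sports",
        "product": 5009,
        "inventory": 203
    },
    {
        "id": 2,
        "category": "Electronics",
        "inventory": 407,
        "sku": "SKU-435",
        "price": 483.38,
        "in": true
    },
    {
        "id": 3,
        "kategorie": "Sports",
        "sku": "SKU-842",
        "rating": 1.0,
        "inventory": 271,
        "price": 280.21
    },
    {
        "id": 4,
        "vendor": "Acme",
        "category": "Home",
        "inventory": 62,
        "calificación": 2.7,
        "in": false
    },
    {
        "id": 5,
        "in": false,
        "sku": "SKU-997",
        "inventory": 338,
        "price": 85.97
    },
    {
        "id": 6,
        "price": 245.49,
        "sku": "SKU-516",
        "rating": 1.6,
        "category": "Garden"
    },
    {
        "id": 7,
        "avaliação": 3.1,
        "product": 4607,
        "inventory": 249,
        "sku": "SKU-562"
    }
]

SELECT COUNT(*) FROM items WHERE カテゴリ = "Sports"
1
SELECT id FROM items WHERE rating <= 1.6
[3, 6]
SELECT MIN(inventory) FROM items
62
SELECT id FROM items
[1, 2, 3, 4, 5, 6, 7]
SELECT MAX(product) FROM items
5009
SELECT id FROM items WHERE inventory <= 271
[1, 3, 4, 7]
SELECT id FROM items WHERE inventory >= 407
[2]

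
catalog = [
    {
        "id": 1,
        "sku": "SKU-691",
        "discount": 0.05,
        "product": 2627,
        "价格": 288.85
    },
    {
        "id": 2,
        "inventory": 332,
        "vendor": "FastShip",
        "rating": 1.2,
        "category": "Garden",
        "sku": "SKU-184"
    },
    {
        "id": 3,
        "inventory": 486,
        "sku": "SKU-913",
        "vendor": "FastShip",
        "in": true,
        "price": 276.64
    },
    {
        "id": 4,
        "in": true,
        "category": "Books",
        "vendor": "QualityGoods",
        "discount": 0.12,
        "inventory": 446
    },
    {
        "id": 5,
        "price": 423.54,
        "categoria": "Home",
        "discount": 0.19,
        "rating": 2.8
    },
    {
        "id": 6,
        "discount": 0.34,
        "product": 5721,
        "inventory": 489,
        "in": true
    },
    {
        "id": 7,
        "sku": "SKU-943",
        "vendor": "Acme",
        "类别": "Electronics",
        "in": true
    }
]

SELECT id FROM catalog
[1, 2, 3, 4, 5, 6, 7]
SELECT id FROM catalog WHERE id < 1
[]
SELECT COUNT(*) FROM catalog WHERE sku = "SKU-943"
1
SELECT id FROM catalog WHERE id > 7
[]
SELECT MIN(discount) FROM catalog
0.05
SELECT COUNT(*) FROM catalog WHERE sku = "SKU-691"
1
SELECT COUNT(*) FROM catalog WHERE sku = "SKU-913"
1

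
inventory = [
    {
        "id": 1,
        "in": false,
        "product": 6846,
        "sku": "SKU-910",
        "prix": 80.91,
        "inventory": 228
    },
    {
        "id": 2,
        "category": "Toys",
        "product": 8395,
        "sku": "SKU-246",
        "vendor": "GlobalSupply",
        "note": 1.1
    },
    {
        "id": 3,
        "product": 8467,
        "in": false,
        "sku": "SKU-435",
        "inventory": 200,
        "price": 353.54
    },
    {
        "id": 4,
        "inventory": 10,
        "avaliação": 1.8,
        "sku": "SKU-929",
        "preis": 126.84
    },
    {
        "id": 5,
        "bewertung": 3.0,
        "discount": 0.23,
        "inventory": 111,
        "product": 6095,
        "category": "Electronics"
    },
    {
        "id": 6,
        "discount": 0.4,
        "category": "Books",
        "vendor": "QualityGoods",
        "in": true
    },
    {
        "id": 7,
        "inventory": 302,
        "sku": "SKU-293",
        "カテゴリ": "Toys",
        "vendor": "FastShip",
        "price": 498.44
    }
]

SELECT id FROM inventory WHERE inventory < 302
[1, 3, 4, 5]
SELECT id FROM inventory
[1, 2, 3, 4, 5, 6, 7]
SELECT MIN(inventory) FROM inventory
10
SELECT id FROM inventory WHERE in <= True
[1, 3, 6]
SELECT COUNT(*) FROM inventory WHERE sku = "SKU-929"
1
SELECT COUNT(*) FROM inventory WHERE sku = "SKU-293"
1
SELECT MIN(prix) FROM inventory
80.91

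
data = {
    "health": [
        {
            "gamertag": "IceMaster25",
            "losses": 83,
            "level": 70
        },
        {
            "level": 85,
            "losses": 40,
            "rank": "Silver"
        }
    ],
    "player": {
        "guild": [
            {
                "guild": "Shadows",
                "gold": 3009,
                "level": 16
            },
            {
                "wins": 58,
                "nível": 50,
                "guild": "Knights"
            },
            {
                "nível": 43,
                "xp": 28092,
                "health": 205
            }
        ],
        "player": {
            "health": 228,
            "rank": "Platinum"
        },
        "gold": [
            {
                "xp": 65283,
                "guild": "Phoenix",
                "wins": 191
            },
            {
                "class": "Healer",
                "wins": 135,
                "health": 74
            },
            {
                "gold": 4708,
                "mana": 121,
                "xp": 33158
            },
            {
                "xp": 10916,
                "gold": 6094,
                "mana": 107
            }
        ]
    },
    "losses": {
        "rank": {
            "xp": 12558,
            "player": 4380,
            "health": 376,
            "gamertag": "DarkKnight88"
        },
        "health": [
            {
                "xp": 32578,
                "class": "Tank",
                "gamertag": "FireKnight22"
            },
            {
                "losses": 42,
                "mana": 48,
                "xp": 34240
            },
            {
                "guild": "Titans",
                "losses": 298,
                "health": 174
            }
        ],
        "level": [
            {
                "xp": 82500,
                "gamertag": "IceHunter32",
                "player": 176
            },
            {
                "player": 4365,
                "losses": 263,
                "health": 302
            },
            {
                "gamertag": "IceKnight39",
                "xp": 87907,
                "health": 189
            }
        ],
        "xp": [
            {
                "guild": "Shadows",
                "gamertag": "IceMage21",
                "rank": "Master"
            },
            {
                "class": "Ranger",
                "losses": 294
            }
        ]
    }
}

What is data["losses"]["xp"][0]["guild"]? "Shadows"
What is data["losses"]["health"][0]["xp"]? 32578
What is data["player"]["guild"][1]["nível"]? 50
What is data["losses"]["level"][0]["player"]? 176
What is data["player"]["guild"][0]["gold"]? 3009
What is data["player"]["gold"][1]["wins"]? 135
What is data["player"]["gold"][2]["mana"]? 121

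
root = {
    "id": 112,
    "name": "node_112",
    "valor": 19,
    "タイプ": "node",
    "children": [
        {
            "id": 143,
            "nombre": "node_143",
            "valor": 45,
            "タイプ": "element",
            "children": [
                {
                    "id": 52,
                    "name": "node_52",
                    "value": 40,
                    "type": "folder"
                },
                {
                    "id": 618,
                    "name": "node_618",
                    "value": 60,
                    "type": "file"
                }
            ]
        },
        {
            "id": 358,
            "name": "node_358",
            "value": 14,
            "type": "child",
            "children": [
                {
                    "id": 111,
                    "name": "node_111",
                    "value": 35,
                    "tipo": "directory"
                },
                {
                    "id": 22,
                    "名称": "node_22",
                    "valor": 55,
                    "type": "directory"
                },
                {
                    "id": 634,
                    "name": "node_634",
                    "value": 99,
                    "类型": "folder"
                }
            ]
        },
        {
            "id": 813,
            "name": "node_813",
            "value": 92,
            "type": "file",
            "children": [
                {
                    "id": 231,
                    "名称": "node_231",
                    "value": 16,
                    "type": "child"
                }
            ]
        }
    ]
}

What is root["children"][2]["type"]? "file"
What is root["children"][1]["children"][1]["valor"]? 55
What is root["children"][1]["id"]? 358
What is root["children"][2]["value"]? 92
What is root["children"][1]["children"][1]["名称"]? "node_22"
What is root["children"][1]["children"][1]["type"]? "directory"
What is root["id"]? 112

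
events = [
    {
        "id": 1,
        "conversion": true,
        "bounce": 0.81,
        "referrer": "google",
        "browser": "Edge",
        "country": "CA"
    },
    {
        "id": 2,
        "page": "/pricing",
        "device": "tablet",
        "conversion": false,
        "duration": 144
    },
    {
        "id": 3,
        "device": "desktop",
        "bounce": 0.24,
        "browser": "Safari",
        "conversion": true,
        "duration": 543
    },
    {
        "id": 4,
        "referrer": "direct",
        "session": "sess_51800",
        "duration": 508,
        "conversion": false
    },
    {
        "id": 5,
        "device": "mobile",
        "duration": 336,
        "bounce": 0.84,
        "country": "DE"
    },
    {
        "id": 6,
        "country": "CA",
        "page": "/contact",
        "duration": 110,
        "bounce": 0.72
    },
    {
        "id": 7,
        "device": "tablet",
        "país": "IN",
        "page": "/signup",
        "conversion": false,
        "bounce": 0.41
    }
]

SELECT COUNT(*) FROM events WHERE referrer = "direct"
1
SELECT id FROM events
[1, 2, 3, 4, 5, 6, 7]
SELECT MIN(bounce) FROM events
0.24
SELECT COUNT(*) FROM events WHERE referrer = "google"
1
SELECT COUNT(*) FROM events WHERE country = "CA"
2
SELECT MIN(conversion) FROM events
False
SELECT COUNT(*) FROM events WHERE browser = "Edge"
1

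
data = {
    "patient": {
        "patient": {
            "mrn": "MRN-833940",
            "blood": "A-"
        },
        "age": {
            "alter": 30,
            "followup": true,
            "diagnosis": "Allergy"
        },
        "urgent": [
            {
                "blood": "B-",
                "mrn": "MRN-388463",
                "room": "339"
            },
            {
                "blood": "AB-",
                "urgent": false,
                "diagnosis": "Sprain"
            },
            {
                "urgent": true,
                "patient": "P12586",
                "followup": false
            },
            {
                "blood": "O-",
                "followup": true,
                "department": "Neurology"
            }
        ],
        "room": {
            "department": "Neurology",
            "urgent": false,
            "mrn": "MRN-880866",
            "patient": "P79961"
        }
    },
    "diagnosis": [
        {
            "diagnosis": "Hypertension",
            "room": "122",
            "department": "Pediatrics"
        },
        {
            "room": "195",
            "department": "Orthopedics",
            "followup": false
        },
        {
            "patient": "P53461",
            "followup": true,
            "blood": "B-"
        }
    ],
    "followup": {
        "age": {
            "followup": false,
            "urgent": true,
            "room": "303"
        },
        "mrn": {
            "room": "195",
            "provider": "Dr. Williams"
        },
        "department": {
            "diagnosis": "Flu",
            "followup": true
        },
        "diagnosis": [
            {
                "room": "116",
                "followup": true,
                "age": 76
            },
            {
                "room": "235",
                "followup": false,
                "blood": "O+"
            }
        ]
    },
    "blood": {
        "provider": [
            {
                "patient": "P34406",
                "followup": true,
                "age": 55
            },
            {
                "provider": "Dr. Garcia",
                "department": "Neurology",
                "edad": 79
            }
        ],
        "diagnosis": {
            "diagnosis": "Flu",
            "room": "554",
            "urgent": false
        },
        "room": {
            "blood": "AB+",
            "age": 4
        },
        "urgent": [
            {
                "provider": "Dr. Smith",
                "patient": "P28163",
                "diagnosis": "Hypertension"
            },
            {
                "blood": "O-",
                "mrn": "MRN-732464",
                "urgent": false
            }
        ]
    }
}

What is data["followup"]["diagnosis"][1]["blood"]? "O+"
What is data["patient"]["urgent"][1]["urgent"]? False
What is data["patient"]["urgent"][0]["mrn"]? "MRN-388463"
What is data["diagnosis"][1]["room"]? "195"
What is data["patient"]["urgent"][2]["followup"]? False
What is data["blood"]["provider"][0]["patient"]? "P34406"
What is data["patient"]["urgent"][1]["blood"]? "AB-"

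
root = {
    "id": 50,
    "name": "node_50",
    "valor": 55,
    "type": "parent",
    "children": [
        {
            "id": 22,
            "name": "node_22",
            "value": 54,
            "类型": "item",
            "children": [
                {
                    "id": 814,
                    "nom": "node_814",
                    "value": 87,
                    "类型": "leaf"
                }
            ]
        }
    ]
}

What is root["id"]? 50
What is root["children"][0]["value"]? 54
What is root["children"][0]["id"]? 22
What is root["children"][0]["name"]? "node_22"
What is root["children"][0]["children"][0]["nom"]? "node_814"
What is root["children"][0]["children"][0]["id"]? 814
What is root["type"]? "parent"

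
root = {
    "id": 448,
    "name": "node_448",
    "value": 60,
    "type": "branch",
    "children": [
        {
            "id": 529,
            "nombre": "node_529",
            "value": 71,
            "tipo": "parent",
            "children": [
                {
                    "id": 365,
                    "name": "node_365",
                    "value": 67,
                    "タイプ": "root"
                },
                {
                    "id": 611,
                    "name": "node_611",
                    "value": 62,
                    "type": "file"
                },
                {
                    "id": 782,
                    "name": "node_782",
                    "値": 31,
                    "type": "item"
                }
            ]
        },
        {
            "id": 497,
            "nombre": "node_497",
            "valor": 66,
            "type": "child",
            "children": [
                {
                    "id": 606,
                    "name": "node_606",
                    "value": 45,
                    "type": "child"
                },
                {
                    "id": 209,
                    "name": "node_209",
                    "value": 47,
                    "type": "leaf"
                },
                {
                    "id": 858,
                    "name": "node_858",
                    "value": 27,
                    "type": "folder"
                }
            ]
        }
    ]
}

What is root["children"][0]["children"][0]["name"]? "node_365"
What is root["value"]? 60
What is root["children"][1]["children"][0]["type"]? "child"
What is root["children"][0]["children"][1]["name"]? "node_611"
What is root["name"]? "node_448"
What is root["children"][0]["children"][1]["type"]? "file"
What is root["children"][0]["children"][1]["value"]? 62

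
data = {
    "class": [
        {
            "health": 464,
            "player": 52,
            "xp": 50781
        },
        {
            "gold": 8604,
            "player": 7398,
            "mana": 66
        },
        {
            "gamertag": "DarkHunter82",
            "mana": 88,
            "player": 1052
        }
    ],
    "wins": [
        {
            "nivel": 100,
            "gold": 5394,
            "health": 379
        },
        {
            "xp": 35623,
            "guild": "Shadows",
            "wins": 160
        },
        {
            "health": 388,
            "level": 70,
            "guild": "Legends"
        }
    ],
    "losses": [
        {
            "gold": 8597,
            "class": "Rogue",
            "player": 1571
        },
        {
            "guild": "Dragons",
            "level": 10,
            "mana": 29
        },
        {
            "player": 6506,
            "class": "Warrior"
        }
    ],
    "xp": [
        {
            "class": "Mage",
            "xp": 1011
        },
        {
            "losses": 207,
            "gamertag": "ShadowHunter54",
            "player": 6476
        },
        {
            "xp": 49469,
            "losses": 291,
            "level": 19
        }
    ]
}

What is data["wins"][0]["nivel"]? 100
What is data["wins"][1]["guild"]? "Shadows"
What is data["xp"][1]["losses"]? 207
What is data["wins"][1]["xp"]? 35623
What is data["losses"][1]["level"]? 10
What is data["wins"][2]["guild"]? "Legends"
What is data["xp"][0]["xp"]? 1011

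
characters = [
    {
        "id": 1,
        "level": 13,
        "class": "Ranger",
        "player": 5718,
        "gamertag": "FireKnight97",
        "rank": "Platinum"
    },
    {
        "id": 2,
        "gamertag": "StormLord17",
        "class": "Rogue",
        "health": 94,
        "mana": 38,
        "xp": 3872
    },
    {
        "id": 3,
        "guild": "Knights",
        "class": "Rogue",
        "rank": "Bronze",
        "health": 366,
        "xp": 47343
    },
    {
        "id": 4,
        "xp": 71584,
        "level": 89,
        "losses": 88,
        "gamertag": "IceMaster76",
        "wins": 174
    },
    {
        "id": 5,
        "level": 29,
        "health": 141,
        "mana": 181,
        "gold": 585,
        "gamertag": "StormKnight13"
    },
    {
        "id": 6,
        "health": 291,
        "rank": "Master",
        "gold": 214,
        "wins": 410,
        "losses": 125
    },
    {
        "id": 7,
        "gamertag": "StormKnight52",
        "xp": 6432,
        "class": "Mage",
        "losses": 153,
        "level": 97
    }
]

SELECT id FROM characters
[1, 2, 3, 4, 5, 6, 7]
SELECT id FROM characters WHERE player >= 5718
[1]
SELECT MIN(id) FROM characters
1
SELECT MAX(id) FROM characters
7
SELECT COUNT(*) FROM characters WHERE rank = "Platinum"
1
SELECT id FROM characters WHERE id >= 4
[4, 5, 6, 7]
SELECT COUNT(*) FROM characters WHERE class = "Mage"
1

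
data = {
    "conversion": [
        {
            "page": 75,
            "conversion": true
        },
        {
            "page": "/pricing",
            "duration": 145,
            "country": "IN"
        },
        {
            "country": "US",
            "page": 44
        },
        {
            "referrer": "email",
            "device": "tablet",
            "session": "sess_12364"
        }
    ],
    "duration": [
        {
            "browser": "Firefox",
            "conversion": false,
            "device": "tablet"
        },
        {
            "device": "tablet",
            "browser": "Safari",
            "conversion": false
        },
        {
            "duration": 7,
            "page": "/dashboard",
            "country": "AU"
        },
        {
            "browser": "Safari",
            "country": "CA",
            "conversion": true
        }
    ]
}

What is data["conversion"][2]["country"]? "US"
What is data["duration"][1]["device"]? "tablet"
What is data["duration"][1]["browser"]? "Safari"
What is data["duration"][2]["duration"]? 7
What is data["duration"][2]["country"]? "AU"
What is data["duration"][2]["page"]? "/dashboard"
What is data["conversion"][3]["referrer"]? "email"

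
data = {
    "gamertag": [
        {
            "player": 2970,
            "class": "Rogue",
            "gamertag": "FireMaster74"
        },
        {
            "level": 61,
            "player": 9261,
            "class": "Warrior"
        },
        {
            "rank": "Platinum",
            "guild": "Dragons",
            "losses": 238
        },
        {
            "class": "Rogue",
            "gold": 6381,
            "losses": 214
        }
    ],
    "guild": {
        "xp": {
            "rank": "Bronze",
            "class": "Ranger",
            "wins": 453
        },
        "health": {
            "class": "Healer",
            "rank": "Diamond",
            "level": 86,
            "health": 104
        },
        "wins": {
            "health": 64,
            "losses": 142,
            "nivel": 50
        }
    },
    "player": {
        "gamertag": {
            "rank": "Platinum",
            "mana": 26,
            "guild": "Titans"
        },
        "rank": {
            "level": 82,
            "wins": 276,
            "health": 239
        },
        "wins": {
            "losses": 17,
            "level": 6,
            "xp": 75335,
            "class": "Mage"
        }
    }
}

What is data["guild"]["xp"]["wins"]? 453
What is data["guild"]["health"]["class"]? "Healer"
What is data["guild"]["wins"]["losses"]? 142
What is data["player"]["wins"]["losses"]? 17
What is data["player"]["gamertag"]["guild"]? "Titans"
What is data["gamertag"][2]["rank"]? "Platinum"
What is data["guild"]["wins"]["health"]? 64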